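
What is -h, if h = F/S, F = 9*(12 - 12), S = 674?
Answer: 0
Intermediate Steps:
F = 0 (F = 9*0 = 0)
h = 0 (h = 0/674 = 0*(1/674) = 0)
-h = -1*0 = 0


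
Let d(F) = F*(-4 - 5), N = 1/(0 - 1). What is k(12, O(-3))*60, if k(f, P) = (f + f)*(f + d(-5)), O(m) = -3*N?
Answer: 82080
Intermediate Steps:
N = -1 (N = 1/(-1) = -1)
d(F) = -9*F (d(F) = F*(-9) = -9*F)
O(m) = 3 (O(m) = -3*(-1) = 3)
k(f, P) = 2*f*(45 + f) (k(f, P) = (f + f)*(f - 9*(-5)) = (2*f)*(f + 45) = (2*f)*(45 + f) = 2*f*(45 + f))
k(12, O(-3))*60 = (2*12*(45 + 12))*60 = (2*12*57)*60 = 1368*60 = 82080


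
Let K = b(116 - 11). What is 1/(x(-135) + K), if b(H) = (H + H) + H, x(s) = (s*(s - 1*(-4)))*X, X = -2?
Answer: -1/35055 ≈ -2.8527e-5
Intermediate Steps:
x(s) = -2*s*(4 + s) (x(s) = (s*(s - 1*(-4)))*(-2) = (s*(s + 4))*(-2) = (s*(4 + s))*(-2) = -2*s*(4 + s))
b(H) = 3*H (b(H) = 2*H + H = 3*H)
K = 315 (K = 3*(116 - 11) = 3*105 = 315)
1/(x(-135) + K) = 1/(-2*(-135)*(4 - 135) + 315) = 1/(-2*(-135)*(-131) + 315) = 1/(-35370 + 315) = 1/(-35055) = -1/35055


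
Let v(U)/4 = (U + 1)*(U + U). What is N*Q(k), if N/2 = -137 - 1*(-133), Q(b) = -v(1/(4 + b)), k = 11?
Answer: 1024/225 ≈ 4.5511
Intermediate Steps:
v(U) = 8*U*(1 + U) (v(U) = 4*((U + 1)*(U + U)) = 4*((1 + U)*(2*U)) = 4*(2*U*(1 + U)) = 8*U*(1 + U))
Q(b) = -8*(1 + 1/(4 + b))/(4 + b)
N = -8 (N = 2*(-137 - 1*(-133)) = 2*(-137 + 133) = 2*(-4) = -8)
N*Q(k) = -64*(-5 - 1*11)/(4 + 11)**2 = -64*(-5 - 11)/15**2 = -64*(-16)/225 = -8*(-128/225) = 1024/225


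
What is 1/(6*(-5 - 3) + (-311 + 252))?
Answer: -1/107 ≈ -0.0093458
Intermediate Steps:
1/(6*(-5 - 3) + (-311 + 252)) = 1/(6*(-8) - 59) = 1/(-48 - 59) = 1/(-107) = -1/107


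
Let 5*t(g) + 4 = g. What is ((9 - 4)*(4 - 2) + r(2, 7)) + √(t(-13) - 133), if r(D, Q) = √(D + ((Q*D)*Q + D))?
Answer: 10 + √102 + I*√3410/5 ≈ 20.1 + 11.679*I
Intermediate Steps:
t(g) = -⅘ + g/5
r(D, Q) = √(2*D + D*Q²) (r(D, Q) = √(D + ((D*Q)*Q + D)) = √(D + (D*Q² + D)) = √(D + (D + D*Q²)) = √(2*D + D*Q²))
((9 - 4)*(4 - 2) + r(2, 7)) + √(t(-13) - 133) = ((9 - 4)*(4 - 2) + √(2*(2 + 7²))) + √((-⅘ + (⅕)*(-13)) - 133) = (5*2 + √(2*(2 + 49))) + √((-⅘ - 13/5) - 133) = (10 + √(2*51)) + √(-17/5 - 133) = (10 + √102) + √(-682/5) = (10 + √102) + I*√3410/5 = 10 + √102 + I*√3410/5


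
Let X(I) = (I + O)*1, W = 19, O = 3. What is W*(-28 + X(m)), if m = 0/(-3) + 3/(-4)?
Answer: -1957/4 ≈ -489.25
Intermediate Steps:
m = -¾ (m = 0*(-⅓) + 3*(-¼) = 0 - ¾ = -¾ ≈ -0.75000)
X(I) = 3 + I (X(I) = (I + 3)*1 = (3 + I)*1 = 3 + I)
W*(-28 + X(m)) = 19*(-28 + (3 - ¾)) = 19*(-28 + 9/4) = 19*(-103/4) = -1957/4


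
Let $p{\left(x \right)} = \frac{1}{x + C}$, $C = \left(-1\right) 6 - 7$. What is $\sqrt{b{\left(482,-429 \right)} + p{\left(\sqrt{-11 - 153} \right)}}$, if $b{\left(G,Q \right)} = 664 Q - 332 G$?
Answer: $\sqrt{\frac{5783441 - 889760 i \sqrt{41}}{-13 + 2 i \sqrt{41}}} \approx 3.0 \cdot 10^{-5} - 666.99 i$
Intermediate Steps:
$C = -13$ ($C = -6 - 7 = -13$)
$p{\left(x \right)} = \frac{1}{-13 + x}$ ($p{\left(x \right)} = \frac{1}{x - 13} = \frac{1}{-13 + x}$)
$b{\left(G,Q \right)} = - 332 G + 664 Q$
$\sqrt{b{\left(482,-429 \right)} + p{\left(\sqrt{-11 - 153} \right)}} = \sqrt{\left(\left(-332\right) 482 + 664 \left(-429\right)\right) + \frac{1}{-13 + \sqrt{-11 - 153}}} = \sqrt{\left(-160024 - 284856\right) + \frac{1}{-13 + \sqrt{-164}}} = \sqrt{-444880 + \frac{1}{-13 + 2 i \sqrt{41}}}$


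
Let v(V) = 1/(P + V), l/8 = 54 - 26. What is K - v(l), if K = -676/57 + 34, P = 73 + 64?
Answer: 23975/1083 ≈ 22.138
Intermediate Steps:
P = 137
l = 224 (l = 8*(54 - 26) = 8*28 = 224)
v(V) = 1/(137 + V)
K = 1262/57 (K = -676/57 + 34 = 1262/57 ≈ 22.140)
K - v(l) = 1262/57 - 1/(137 + 224) = 1262/57 - 1/361 = 23975/1083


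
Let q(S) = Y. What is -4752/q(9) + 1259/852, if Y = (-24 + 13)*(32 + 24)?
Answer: 54821/5964 ≈ 9.1920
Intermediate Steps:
Y = -616 (Y = -11*56 = -616)
q(S) = -616
-4752/q(9) + 1259/852 = -4752/(-616) + 1259/852 = -4752*(-1/616) + 1259*(1/852) = 54/7 + 1259/852 = 54821/5964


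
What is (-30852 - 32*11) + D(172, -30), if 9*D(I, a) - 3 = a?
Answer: -31207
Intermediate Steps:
D(I, a) = ⅓ + a/9
(-30852 - 32*11) + D(172, -30) = (-30852 - 32*11) + (⅓ + (⅑)*(-30)) = (-30852 - 352) + (⅓ - 10/3) = -31204 - 3 = -31207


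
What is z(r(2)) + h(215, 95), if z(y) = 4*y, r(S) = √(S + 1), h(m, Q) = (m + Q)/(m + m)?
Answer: 31/43 + 4*√3 ≈ 7.6491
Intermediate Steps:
h(m, Q) = (Q + m)/(2*m) (h(m, Q) = (Q + m)/((2*m)) = (Q + m)*(1/(2*m)) = (Q + m)/(2*m))
r(S) = √(1 + S)
z(r(2)) + h(215, 95) = 4*√(1 + 2) + (½)*(95 + 215)/215 = 4*√3 + (½)*(1/215)*310 = 4*√3 + 31/43 = 31/43 + 4*√3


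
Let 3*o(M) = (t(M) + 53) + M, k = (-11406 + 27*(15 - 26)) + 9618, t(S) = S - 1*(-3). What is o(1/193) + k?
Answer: -1196405/579 ≈ -2066.3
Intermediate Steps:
t(S) = 3 + S (t(S) = S + 3 = 3 + S)
k = -2085 (k = (-11406 + 27*(-11)) + 9618 = (-11406 - 297) + 9618 = -11703 + 9618 = -2085)
o(M) = 56/3 + 2*M/3 (o(M) = (((3 + M) + 53) + M)/3 = ((56 + M) + M)/3 = (56 + 2*M)/3 = 56/3 + 2*M/3)
o(1/193) + k = (56/3 + (⅔)/193) - 2085 = (56/3 + (⅔)*(1/193)) - 2085 = (56/3 + 2/579) - 2085 = 10810/579 - 2085 = -1196405/579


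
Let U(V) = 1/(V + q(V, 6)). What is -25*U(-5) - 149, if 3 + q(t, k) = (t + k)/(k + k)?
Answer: -2771/19 ≈ -145.84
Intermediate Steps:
q(t, k) = -3 + (k + t)/(2*k) (q(t, k) = -3 + (t + k)/(k + k) = -3 + (k + t)/((2*k)) = -3 + (k + t)*(1/(2*k)) = -3 + (k + t)/(2*k))
U(V) = 1/(-5/2 + 13*V/12) (U(V) = 1/(V + (½)*(V - 5*6)/6) = 1/(V + (½)*(⅙)*(V - 30)) = 1/(V + (½)*(⅙)*(-30 + V)) = 1/(V + (-5/2 + V/12)) = 1/(-5/2 + 13*V/12))
-25*U(-5) - 149 = -300/(-30 + 13*(-5)) - 149 = -300/(-30 - 65) - 149 = -300/(-95) - 149 = -300*(-1)/95 - 149 = -25*(-12/95) - 149 = 60/19 - 149 = -2771/19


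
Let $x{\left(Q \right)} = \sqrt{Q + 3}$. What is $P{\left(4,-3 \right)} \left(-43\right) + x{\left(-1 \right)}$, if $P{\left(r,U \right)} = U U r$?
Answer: $-1548 + \sqrt{2} \approx -1546.6$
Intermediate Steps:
$x{\left(Q \right)} = \sqrt{3 + Q}$
$P{\left(r,U \right)} = r U^{2}$ ($P{\left(r,U \right)} = U^{2} r = r U^{2}$)
$P{\left(4,-3 \right)} \left(-43\right) + x{\left(-1 \right)} = 4 \left(-3\right)^{2} \left(-43\right) + \sqrt{3 - 1} = 4 \cdot 9 \left(-43\right) + \sqrt{2} = 36 \left(-43\right) + \sqrt{2} = -1548 + \sqrt{2}$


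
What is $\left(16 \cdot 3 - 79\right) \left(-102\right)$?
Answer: $3162$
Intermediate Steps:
$\left(16 \cdot 3 - 79\right) \left(-102\right) = \left(48 - 79\right) \left(-102\right) = \left(-31\right) \left(-102\right) = 3162$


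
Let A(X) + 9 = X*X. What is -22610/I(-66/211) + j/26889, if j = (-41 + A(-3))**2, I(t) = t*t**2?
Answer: 951856249713461/1288413324 ≈ 7.3878e+5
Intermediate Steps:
A(X) = -9 + X**2 (A(X) = -9 + X*X = -9 + X**2)
I(t) = t**3
j = 1681 (j = (-41 + (-9 + (-3)**2))**2 = (-41 + (-9 + 9))**2 = (-41 + 0)**2 = (-41)**2 = 1681)
-22610/I(-66/211) + j/26889 = -22610/((-66/211)**3) + 1681/26889 = -22610/(-287496/9393931) + 1681/26889 = -22610*(-9393931/287496) + 1681/26889 = 106198389955/143748 + 1681/26889 = 951856249713461/1288413324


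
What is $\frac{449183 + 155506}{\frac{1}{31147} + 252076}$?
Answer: $\frac{18834248283}{7851411173} \approx 2.3988$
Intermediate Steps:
$\frac{449183 + 155506}{\frac{1}{31147} + 252076} = \frac{604689}{\frac{1}{31147} + 252076} = \frac{604689}{\frac{7851411173}{31147}} = 604689 \cdot \frac{31147}{7851411173} = \frac{18834248283}{7851411173}$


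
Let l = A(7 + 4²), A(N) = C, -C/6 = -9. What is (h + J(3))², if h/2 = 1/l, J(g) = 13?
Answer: 123904/729 ≈ 169.96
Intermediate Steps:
C = 54 (C = -6*(-9) = 54)
A(N) = 54
l = 54
h = 1/27 (h = 2/54 = 2*(1/54) = 1/27 ≈ 0.037037)
(h + J(3))² = (1/27 + 13)² = (352/27)² = 123904/729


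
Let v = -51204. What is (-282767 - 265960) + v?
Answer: -599931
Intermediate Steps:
(-282767 - 265960) + v = (-282767 - 265960) - 51204 = -548727 - 51204 = -599931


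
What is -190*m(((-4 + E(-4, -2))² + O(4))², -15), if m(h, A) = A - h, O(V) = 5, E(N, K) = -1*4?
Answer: 907440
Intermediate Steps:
E(N, K) = -4
-190*m(((-4 + E(-4, -2))² + O(4))², -15) = -190*(-15 - ((-4 - 4)² + 5)²) = -190*(-15 - ((-8)² + 5)²) = -190*(-15 - (64 + 5)²) = -190*(-15 - 1*69²) = -190*(-15 - 1*4761) = -190*(-15 - 4761) = -190*(-4776) = 907440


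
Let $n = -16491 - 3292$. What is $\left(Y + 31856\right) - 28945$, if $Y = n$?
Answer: $-16872$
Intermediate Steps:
$n = -19783$
$Y = -19783$
$\left(Y + 31856\right) - 28945 = \left(-19783 + 31856\right) - 28945 = 12073 - 28945 = -16872$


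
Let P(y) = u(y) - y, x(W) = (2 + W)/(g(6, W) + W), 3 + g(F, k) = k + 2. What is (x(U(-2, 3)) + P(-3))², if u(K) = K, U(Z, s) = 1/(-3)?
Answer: 1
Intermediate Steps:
g(F, k) = -1 + k (g(F, k) = -3 + (k + 2) = -3 + (2 + k) = -1 + k)
U(Z, s) = -⅓
x(W) = (2 + W)/(-1 + 2*W) (x(W) = (2 + W)/((-1 + W) + W) = (2 + W)/(-1 + 2*W))
P(y) = 0 (P(y) = y - y = 0)
(x(U(-2, 3)) + P(-3))² = ((2 - ⅓)/(-1 + 2*(-⅓)) + 0)² = ((5/3)/(-1 - ⅔) + 0)² = ((5/3)/(-5/3) + 0)² = (-⅗*5/3 + 0)² = (-1 + 0)² = (-1)² = 1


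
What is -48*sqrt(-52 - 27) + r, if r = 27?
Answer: 27 - 48*I*sqrt(79) ≈ 27.0 - 426.63*I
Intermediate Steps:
-48*sqrt(-52 - 27) + r = -48*sqrt(-52 - 27) + 27 = -48*I*sqrt(79) + 27 = 27 - 48*I*sqrt(79)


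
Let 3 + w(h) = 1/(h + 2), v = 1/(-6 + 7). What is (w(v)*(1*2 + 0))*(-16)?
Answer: 256/3 ≈ 85.333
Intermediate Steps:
v = 1 (v = 1/1 = 1)
w(h) = -3 + 1/(2 + h) (w(h) = -3 + 1/(h + 2) = -3 + 1/(2 + h))
(w(v)*(1*2 + 0))*(-16) = (((-5 - 3*1)/(2 + 1))*(1*2 + 0))*(-16) = (((-5 - 3)/3)*(2 + 0))*(-16) = (((⅓)*(-8))*2)*(-16) = -8/3*2*(-16) = -16/3*(-16) = 256/3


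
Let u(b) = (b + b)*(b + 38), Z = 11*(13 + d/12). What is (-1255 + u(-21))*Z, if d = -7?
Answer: -3227191/12 ≈ -2.6893e+5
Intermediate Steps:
Z = 1639/12 (Z = 11*(13 - 7/12) = 11*(149/12) = 1639/12 ≈ 136.58)
u(b) = 2*b*(38 + b) (u(b) = (2*b)*(38 + b) = 2*b*(38 + b))
(-1255 + u(-21))*Z = (-1255 + 2*(-21)*(38 - 21))*(1639/12) = (-1255 + 2*(-21)*17)*(1639/12) = (-1255 - 714)*(1639/12) = -1969*1639/12 = -3227191/12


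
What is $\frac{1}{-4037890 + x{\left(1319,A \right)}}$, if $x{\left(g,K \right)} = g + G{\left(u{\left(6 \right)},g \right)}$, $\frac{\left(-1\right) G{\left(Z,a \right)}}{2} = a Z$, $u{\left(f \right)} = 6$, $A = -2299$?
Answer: $- \frac{1}{4052399} \approx -2.4677 \cdot 10^{-7}$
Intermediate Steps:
$G{\left(Z,a \right)} = - 2 Z a$ ($G{\left(Z,a \right)} = - 2 a Z = - 2 Z a$)
$x{\left(g,K \right)} = - 11 g$ ($x{\left(g,K \right)} = g - 12 g = - 11 g$)
$\frac{1}{-4037890 + x{\left(1319,A \right)}} = \frac{1}{-4037890 - 14509} = \frac{1}{-4052399} = - \frac{1}{4052399}$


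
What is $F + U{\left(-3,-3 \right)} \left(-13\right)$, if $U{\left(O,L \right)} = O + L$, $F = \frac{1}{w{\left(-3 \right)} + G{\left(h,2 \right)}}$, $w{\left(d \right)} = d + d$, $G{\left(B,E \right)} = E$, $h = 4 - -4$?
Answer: $\frac{311}{4} \approx 77.75$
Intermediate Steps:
$h = 8$ ($h = 4 + 4 = 8$)
$w{\left(d \right)} = 2 d$
$F = - \frac{1}{4}$ ($F = \frac{1}{2 \left(-3\right) + 2} = \frac{1}{-6 + 2} = \frac{1}{-4} = - \frac{1}{4} \approx -0.25$)
$U{\left(O,L \right)} = L + O$
$F + U{\left(-3,-3 \right)} \left(-13\right) = - \frac{1}{4} + \left(-3 - 3\right) \left(-13\right) = - \frac{1}{4} - -78 = - \frac{1}{4} + 78 = \frac{311}{4}$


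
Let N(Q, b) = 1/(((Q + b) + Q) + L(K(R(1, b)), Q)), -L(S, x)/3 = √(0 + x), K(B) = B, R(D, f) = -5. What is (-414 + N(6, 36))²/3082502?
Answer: 48200157131/866953687500 - 77621*√6/216738421875 ≈ 0.055596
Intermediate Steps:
L(S, x) = -3*√x (L(S, x) = -3*√(0 + x) = -3*√x)
N(Q, b) = 1/(b - 3*√Q + 2*Q) (N(Q, b) = 1/(((Q + b) + Q) - 3*√Q) = 1/((b + 2*Q) - 3*√Q) = 1/(b - 3*√Q + 2*Q))
(-414 + N(6, 36))²/3082502 = (-414 + 1/(36 - 3*√6 + 2*6))²/3082502 = (-414 + 1/(36 - 3*√6 + 12))²*(1/3082502) = (-414 + 1/(48 - 3*√6))²*(1/3082502) = (-414 + 1/(48 - 3*√6))²/3082502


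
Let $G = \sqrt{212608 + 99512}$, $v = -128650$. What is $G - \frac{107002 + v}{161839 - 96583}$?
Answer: $\frac{902}{2719} + 102 \sqrt{30} \approx 559.01$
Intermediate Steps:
$G = 102 \sqrt{30}$ ($G = \sqrt{312120} = 102 \sqrt{30} \approx 558.68$)
$G - \frac{107002 + v}{161839 - 96583} = 102 \sqrt{30} - \frac{107002 - 128650}{161839 - 96583} = 102 \sqrt{30} - - \frac{21648}{65256} = 102 \sqrt{30} - \left(-21648\right) \frac{1}{65256} = 102 \sqrt{30} - - \frac{902}{2719} = 102 \sqrt{30} + \frac{902}{2719} = \frac{902}{2719} + 102 \sqrt{30}$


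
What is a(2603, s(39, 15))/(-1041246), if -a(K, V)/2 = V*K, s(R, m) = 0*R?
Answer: 0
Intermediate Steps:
s(R, m) = 0
a(K, V) = -2*K*V (a(K, V) = -2*V*K = -2*K*V)
a(2603, s(39, 15))/(-1041246) = -2*2603*0/(-1041246) = 0*(-1/1041246) = 0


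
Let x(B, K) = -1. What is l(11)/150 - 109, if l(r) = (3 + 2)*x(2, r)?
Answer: -3271/30 ≈ -109.03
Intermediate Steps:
l(r) = -5 (l(r) = (3 + 2)*(-1) = 5*(-1) = -5)
l(11)/150 - 109 = -5/150 - 109 = (1/150)*(-5) - 109 = -1/30 - 109 = -3271/30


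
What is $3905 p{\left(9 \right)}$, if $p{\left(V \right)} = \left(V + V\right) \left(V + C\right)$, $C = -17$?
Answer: $-562320$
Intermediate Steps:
$p{\left(V \right)} = 2 V \left(-17 + V\right)$ ($p{\left(V \right)} = \left(V + V\right) \left(V - 17\right) = 2 V \left(-17 + V\right)$)
$3905 p{\left(9 \right)} = 3905 \cdot 2 \cdot 9 \left(-17 + 9\right) = 3905 \cdot 2 \cdot 9 \left(-8\right) = 3905 \left(-144\right) = -562320$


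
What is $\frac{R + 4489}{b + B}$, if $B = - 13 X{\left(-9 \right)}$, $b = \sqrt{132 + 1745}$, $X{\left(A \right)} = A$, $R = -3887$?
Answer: $\frac{35217}{5906} - \frac{301 \sqrt{1877}}{5906} \approx 3.7549$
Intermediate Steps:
$b = \sqrt{1877} \approx 43.324$
$B = 117$ ($B = \left(-13\right) \left(-9\right) = 117$)
$\frac{R + 4489}{b + B} = \frac{-3887 + 4489}{\sqrt{1877} + 117} = \frac{602}{117 + \sqrt{1877}}$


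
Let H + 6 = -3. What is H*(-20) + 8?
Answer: 188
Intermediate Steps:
H = -9 (H = -6 - 3 = -9)
H*(-20) + 8 = -9*(-20) + 8 = 180 + 8 = 188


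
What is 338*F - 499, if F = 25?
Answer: 7951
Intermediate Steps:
338*F - 499 = 338*25 - 499 = 8450 - 499 = 7951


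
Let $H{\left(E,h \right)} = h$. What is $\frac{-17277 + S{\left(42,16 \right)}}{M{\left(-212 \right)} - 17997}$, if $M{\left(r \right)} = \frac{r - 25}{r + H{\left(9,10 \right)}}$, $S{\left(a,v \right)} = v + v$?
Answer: $\frac{3483490}{3635157} \approx 0.95828$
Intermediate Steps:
$S{\left(a,v \right)} = 2 v$
$M{\left(r \right)} = \frac{-25 + r}{10 + r}$ ($M{\left(r \right)} = \frac{r - 25}{r + 10} = \frac{-25 + r}{10 + r}$)
$\frac{-17277 + S{\left(42,16 \right)}}{M{\left(-212 \right)} - 17997} = \frac{-17277 + 2 \cdot 16}{\frac{-25 - 212}{10 - 212} - 17997} = \frac{-17277 + 32}{\frac{1}{-202} \left(-237\right) - 17997} = - \frac{17245}{\left(- \frac{1}{202}\right) \left(-237\right) - 17997} = - \frac{17245}{\frac{237}{202} - 17997} = - \frac{17245}{- \frac{3635157}{202}} = \left(-17245\right) \left(- \frac{202}{3635157}\right) = \frac{3483490}{3635157}$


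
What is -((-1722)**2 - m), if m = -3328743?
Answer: -6294027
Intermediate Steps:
-((-1722)**2 - m) = -((-1722)**2 - 1*(-3328743)) = -(2965284 + 3328743) = -1*6294027 = -6294027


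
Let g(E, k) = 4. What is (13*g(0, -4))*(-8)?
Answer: -416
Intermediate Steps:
(13*g(0, -4))*(-8) = (13*4)*(-8) = 52*(-8) = -416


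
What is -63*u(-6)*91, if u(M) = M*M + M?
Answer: -171990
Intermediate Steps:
u(M) = M + M² (u(M) = M² + M = M + M²)
-63*u(-6)*91 = -(-378)*(1 - 6)*91 = -(-378)*(-5)*91 = -63*30*91 = -1890*91 = -171990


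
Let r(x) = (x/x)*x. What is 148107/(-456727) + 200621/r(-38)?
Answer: -4822876607/913454 ≈ -5279.8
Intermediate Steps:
r(x) = x (r(x) = 1*x = x)
148107/(-456727) + 200621/r(-38) = 148107/(-456727) + 200621/(-38) = 148107*(-1/456727) + 200621*(-1/38) = -148107/456727 - 10559/2 = -4822876607/913454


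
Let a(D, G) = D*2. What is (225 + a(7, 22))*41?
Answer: 9799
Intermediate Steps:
a(D, G) = 2*D
(225 + a(7, 22))*41 = (225 + 2*7)*41 = (225 + 14)*41 = 239*41 = 9799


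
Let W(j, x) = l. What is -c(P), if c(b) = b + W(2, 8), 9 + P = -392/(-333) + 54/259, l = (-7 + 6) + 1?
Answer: 17749/2331 ≈ 7.6143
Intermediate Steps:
l = 0 (l = -1 + 1 = 0)
W(j, x) = 0
P = -17749/2331 (P = -9 + (-392/(-333) + 54/259) = -9 + (-392*(-1/333) + 54*(1/259)) = -9 + (392/333 + 54/259) = -9 + 3230/2331 = -17749/2331 ≈ -7.6143)
c(b) = b (c(b) = b + 0 = b)
-c(P) = -1*(-17749/2331) = 17749/2331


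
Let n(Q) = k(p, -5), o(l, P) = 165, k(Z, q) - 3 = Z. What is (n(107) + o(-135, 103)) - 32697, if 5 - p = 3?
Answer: -32527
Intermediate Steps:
p = 2 (p = 5 - 1*3 = 5 - 3 = 2)
k(Z, q) = 3 + Z
n(Q) = 5 (n(Q) = 3 + 2 = 5)
(n(107) + o(-135, 103)) - 32697 = (5 + 165) - 32697 = 170 - 32697 = -32527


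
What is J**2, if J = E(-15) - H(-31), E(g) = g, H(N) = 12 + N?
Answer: 16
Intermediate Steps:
J = 4 (J = -15 - (12 - 31) = -15 - 1*(-19) = -15 + 19 = 4)
J**2 = 4**2 = 16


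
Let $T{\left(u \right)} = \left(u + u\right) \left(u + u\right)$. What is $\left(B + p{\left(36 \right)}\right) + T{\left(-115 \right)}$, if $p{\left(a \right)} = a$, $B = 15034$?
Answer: $67970$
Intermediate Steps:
$T{\left(u \right)} = 4 u^{2}$ ($T{\left(u \right)} = 2 u 2 u = 4 u^{2}$)
$\left(B + p{\left(36 \right)}\right) + T{\left(-115 \right)} = \left(15034 + 36\right) + 4 \left(-115\right)^{2} = 15070 + 4 \cdot 13225 = 15070 + 52900 = 67970$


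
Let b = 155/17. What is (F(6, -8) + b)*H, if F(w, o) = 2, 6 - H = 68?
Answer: -11718/17 ≈ -689.29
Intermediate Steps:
H = -62 (H = 6 - 1*68 = 6 - 68 = -62)
b = 155/17 (b = 155*(1/17) = 155/17 ≈ 9.1176)
(F(6, -8) + b)*H = (2 + 155/17)*(-62) = (189/17)*(-62) = -11718/17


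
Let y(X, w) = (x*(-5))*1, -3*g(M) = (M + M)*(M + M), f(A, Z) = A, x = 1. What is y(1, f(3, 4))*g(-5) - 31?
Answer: 407/3 ≈ 135.67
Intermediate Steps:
g(M) = -4*M**2/3 (g(M) = -(M + M)*(M + M)/3 = -2*M*2*M/3 = -4*M**2/3)
y(X, w) = -5 (y(X, w) = (1*(-5))*1 = -5*1 = -5)
y(1, f(3, 4))*g(-5) - 31 = -(-20)*(-5)**2/3 - 31 = -(-20)*25/3 - 31 = -5*(-100/3) - 31 = 500/3 - 31 = 407/3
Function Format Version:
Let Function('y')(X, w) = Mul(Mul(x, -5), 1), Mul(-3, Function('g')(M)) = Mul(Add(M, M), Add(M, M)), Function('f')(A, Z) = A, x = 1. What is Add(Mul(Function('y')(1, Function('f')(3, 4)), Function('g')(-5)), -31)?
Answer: Rational(407, 3) ≈ 135.67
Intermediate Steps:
Function('g')(M) = Mul(Rational(-4, 3), Pow(M, 2)) (Function('g')(M) = Mul(Rational(-1, 3), Mul(Add(M, M), Add(M, M))) = Mul(Rational(-1, 3), Mul(Mul(2, M), Mul(2, M))) = Mul(Rational(-1, 3), Mul(4, Pow(M, 2))) = Mul(Rational(-4, 3), Pow(M, 2)))
Function('y')(X, w) = -5 (Function('y')(X, w) = Mul(Mul(1, -5), 1) = Mul(-5, 1) = -5)
Add(Mul(Function('y')(1, Function('f')(3, 4)), Function('g')(-5)), -31) = Add(Mul(-5, Mul(Rational(-4, 3), Pow(-5, 2))), -31) = Add(Mul(-5, Mul(Rational(-4, 3), 25)), -31) = Add(Mul(-5, Rational(-100, 3)), -31) = Add(Rational(500, 3), -31) = Rational(407, 3)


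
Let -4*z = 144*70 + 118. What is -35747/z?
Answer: 71494/5099 ≈ 14.021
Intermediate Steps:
z = -5099/2 (z = -(144*70 + 118)/4 = -(10080 + 118)/4 = -1/4*10198 = -5099/2 ≈ -2549.5)
-35747/z = -35747/(-5099/2) = -35747*(-2/5099) = 71494/5099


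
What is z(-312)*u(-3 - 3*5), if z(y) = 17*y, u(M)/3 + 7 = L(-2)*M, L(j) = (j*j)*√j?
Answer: 111384 + 1145664*I*√2 ≈ 1.1138e+5 + 1.6202e+6*I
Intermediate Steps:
L(j) = j^(5/2) (L(j) = j²*√j = j^(5/2))
u(M) = -21 + 12*I*M*√2 (u(M) = -21 + 3*((-2)^(5/2)*M) = -21 + 3*((4*I*√2)*M) = -21 + 3*(4*I*M*√2) = -21 + 12*I*M*√2)
z(-312)*u(-3 - 3*5) = (17*(-312))*(-21 + 12*I*(-3 - 3*5)*√2) = -5304*(-21 + 12*I*(-3 - 15)*√2) = -5304*(-21 + 12*I*(-18)*√2) = -5304*(-21 - 216*I*√2) = 111384 + 1145664*I*√2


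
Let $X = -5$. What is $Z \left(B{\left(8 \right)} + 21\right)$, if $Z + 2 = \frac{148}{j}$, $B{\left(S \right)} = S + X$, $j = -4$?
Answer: $-936$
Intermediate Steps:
$B{\left(S \right)} = -5 + S$ ($B{\left(S \right)} = S - 5 = -5 + S$)
$Z = -39$ ($Z = -2 + \frac{148}{-4} = -2 + 148 \left(- \frac{1}{4}\right) = -2 - 37 = -39$)
$Z \left(B{\left(8 \right)} + 21\right) = - 39 \left(\left(-5 + 8\right) + 21\right) = - 39 \left(3 + 21\right) = \left(-39\right) 24 = -936$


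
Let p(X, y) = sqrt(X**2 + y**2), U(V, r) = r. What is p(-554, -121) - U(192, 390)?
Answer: -390 + sqrt(321557) ≈ 177.06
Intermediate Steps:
p(-554, -121) - U(192, 390) = sqrt((-554)**2 + (-121)**2) - 1*390 = sqrt(306916 + 14641) - 390 = sqrt(321557) - 390 = -390 + sqrt(321557)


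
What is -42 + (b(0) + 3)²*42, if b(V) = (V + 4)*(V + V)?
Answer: 336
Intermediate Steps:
b(V) = 2*V*(4 + V) (b(V) = (4 + V)*(2*V) = 2*V*(4 + V))
-42 + (b(0) + 3)²*42 = -42 + (2*0*(4 + 0) + 3)²*42 = -42 + (2*0*4 + 3)²*42 = -42 + (0 + 3)²*42 = -42 + 3²*42 = -42 + 9*42 = -42 + 378 = 336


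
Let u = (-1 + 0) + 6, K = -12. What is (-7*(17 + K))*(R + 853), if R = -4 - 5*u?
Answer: -28840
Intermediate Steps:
u = 5 (u = -1 + 6 = 5)
R = -29 (R = -4 - 5*5 = -4 - 25 = -29)
(-7*(17 + K))*(R + 853) = (-7*(17 - 12))*(-29 + 853) = -7*5*824 = -35*824 = -28840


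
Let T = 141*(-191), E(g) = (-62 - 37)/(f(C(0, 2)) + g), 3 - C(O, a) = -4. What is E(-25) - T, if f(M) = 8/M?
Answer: 4498170/167 ≈ 26935.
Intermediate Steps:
C(O, a) = 7 (C(O, a) = 3 - 1*(-4) = 3 + 4 = 7)
E(g) = -99/(8/7 + g) (E(g) = (-62 - 37)/(8/7 + g) = -99/(8*(⅐) + g) = -99/(8/7 + g))
T = -26931
E(-25) - T = -693/(8 + 7*(-25)) - 1*(-26931) = -693/(8 - 175) + 26931 = -693/(-167) + 26931 = -693*(-1/167) + 26931 = 693/167 + 26931 = 4498170/167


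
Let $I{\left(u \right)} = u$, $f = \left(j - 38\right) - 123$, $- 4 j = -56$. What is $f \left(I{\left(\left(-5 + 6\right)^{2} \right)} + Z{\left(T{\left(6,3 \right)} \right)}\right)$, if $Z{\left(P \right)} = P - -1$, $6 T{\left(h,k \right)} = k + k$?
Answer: $-441$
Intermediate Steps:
$j = 14$ ($j = \left(- \frac{1}{4}\right) \left(-56\right) = 14$)
$T{\left(h,k \right)} = \frac{k}{3}$ ($T{\left(h,k \right)} = \frac{k + k}{6} = \frac{2 k}{6} = \frac{k}{3}$)
$Z{\left(P \right)} = 1 + P$ ($Z{\left(P \right)} = P + 1 = 1 + P$)
$f = -147$ ($f = \left(14 - 38\right) - 123 = -24 - 123 = -147$)
$f \left(I{\left(\left(-5 + 6\right)^{2} \right)} + Z{\left(T{\left(6,3 \right)} \right)}\right) = - 147 \left(\left(-5 + 6\right)^{2} + \left(1 + \frac{1}{3} \cdot 3\right)\right) = - 147 \left(1^{2} + \left(1 + 1\right)\right) = - 147 \left(1 + 2\right) = \left(-147\right) 3 = -441$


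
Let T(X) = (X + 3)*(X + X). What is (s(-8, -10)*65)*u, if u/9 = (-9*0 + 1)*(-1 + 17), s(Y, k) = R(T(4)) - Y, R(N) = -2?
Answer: 56160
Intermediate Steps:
T(X) = 2*X*(3 + X) (T(X) = (3 + X)*(2*X) = 2*X*(3 + X))
s(Y, k) = -2 - Y
u = 144 (u = 9*((-9*0 + 1)*(-1 + 17)) = 9*((0 + 1)*16) = 9*(1*16) = 9*16 = 144)
(s(-8, -10)*65)*u = ((-2 - 1*(-8))*65)*144 = ((-2 + 8)*65)*144 = (6*65)*144 = 390*144 = 56160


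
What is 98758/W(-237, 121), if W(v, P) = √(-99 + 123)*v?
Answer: -49379*√6/1422 ≈ -85.059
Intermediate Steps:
W(v, P) = 2*v*√6 (W(v, P) = √24*v = (2*√6)*v = 2*v*√6)
98758/W(-237, 121) = 98758/((2*(-237)*√6)) = 98758/((-474*√6)) = 98758*(-√6/2844) = -49379*√6/1422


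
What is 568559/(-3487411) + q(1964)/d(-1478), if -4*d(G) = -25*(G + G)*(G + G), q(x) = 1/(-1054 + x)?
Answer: -28255682873661589/173313902828521000 ≈ -0.16303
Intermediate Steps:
d(G) = 25*G² (d(G) = -(-25)*(G + G)*(G + G)/4 = -(-25)*(2*G)*(2*G)/4 = -(-25)*4*G²/4 = -(-25)*G² = 25*G²)
568559/(-3487411) + q(1964)/d(-1478) = 568559/(-3487411) + 1/((-1054 + 1964)*((25*(-1478)²))) = 568559*(-1/3487411) + 1/(910*((25*2184484))) = -568559/3487411 + (1/910)/54612100 = -568559/3487411 + (1/910)*(1/54612100) = -568559/3487411 + 1/49697011000 = -28255682873661589/173313902828521000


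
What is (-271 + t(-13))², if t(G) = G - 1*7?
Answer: 84681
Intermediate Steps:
t(G) = -7 + G (t(G) = G - 7 = -7 + G)
(-271 + t(-13))² = (-271 + (-7 - 13))² = (-271 - 20)² = (-291)² = 84681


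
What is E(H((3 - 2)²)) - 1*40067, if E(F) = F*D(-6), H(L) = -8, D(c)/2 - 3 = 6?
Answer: -40211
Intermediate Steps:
D(c) = 18 (D(c) = 6 + 2*6 = 6 + 12 = 18)
E(F) = 18*F (E(F) = F*18 = 18*F)
E(H((3 - 2)²)) - 1*40067 = 18*(-8) - 1*40067 = -144 - 40067 = -40211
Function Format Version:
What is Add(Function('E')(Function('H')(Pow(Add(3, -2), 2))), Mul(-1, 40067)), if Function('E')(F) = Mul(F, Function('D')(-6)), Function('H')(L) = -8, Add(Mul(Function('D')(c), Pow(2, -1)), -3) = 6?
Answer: -40211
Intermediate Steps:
Function('D')(c) = 18 (Function('D')(c) = Add(6, Mul(2, 6)) = Add(6, 12) = 18)
Function('E')(F) = Mul(18, F) (Function('E')(F) = Mul(F, 18) = Mul(18, F))
Add(Function('E')(Function('H')(Pow(Add(3, -2), 2))), Mul(-1, 40067)) = Add(Mul(18, -8), Mul(-1, 40067)) = Add(-144, -40067) = -40211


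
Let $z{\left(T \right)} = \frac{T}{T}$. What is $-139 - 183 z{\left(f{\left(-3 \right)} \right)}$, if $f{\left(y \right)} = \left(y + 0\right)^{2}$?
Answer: $-322$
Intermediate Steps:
$f{\left(y \right)} = y^{2}$
$z{\left(T \right)} = 1$
$-139 - 183 z{\left(f{\left(-3 \right)} \right)} = -139 - 183 = -322$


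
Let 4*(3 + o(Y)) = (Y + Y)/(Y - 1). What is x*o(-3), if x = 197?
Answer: -4137/8 ≈ -517.13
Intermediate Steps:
o(Y) = -3 + Y/(2*(-1 + Y)) (o(Y) = -3 + ((Y + Y)/(Y - 1))/4 = -3 + ((2*Y)/(-1 + Y))/4 = -3 + (2*Y/(-1 + Y))/4 = -3 + Y/(2*(-1 + Y)))
x*o(-3) = 197*((6 - 5*(-3))/(2*(-1 - 3))) = 197*((½)*(6 + 15)/(-4)) = 197*((½)*(-¼)*21) = 197*(-21/8) = -4137/8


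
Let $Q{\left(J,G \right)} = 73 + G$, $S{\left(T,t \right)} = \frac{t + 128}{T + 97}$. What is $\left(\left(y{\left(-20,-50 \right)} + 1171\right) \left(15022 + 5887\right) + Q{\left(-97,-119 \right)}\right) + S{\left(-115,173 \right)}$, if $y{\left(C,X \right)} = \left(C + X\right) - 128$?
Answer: $\frac{366199097}{18} \approx 2.0344 \cdot 10^{7}$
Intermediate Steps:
$y{\left(C,X \right)} = -128 + C + X$
$S{\left(T,t \right)} = \frac{128 + t}{97 + T}$
$\left(\left(y{\left(-20,-50 \right)} + 1171\right) \left(15022 + 5887\right) + Q{\left(-97,-119 \right)}\right) + S{\left(-115,173 \right)} = \left(\left(\left(-128 - 20 - 50\right) + 1171\right) \left(15022 + 5887\right) + \left(73 - 119\right)\right) + \frac{128 + 173}{97 - 115} = \left(\left(-198 + 1171\right) 20909 - 46\right) + \frac{1}{-18} \cdot 301 = \left(973 \cdot 20909 - 46\right) - \frac{301}{18} = \left(20344457 - 46\right) - \frac{301}{18} = 20344411 - \frac{301}{18} = \frac{366199097}{18}$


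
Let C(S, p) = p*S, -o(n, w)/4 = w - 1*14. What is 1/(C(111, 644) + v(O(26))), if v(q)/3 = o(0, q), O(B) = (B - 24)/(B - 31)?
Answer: 5/358284 ≈ 1.3955e-5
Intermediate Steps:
O(B) = (-24 + B)/(-31 + B)
o(n, w) = 56 - 4*w (o(n, w) = -4*(w - 1*14) = -4*(w - 14) = -4*(-14 + w) = 56 - 4*w)
v(q) = 168 - 12*q (v(q) = 3*(56 - 4*q) = 168 - 12*q)
C(S, p) = S*p
1/(C(111, 644) + v(O(26))) = 1/(111*644 + (168 - 12*(-24 + 26)/(-31 + 26))) = 1/(71484 + (168 - 12*2/(-5))) = 1/(71484 + (168 - (-12)*2/5)) = 1/(71484 + (168 - 12*(-⅖))) = 1/(71484 + (168 + 24/5)) = 1/(71484 + 864/5) = 1/(358284/5) = 5/358284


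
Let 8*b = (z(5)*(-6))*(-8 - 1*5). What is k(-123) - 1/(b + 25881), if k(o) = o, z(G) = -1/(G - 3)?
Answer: -25462115/207009 ≈ -123.00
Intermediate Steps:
z(G) = -1/(-3 + G)
b = -39/8 (b = ((-1/(-3 + 5)*(-6))*(-8 - 1*5))/8 = ((-1/2*(-6))*(-8 - 5))/8 = ((-1*½*(-6))*(-13))/8 = (-½*(-6)*(-13))/8 = (3*(-13))/8 = (⅛)*(-39) = -39/8 ≈ -4.8750)
k(-123) - 1/(b + 25881) = -123 - 1/(-39/8 + 25881) = -123 - 1/207009/8 = -123 - 1*8/207009 = -123 - 8/207009 = -25462115/207009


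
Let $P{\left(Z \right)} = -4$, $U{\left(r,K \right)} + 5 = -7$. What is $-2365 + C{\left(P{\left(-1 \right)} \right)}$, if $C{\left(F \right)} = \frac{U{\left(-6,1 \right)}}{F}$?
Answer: $-2362$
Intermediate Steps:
$U{\left(r,K \right)} = -12$ ($U{\left(r,K \right)} = -5 - 7 = -12$)
$C{\left(F \right)} = - \frac{12}{F}$
$-2365 + C{\left(P{\left(-1 \right)} \right)} = -2365 - \frac{12}{-4} = -2365 - -3 = -2365 + 3 = -2362$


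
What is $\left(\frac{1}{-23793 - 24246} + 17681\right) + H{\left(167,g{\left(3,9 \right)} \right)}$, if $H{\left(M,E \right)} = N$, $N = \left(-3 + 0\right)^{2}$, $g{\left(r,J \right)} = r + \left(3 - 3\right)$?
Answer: $\frac{849809909}{48039} \approx 17690.0$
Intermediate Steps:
$g{\left(r,J \right)} = r$ ($g{\left(r,J \right)} = r + \left(3 - 3\right) = r + 0 = r$)
$N = 9$ ($N = \left(-3\right)^{2} = 9$)
$H{\left(M,E \right)} = 9$
$\left(\frac{1}{-23793 - 24246} + 17681\right) + H{\left(167,g{\left(3,9 \right)} \right)} = \left(\frac{1}{-23793 - 24246} + 17681\right) + 9 = \left(\frac{1}{-48039} + 17681\right) + 9 = \left(- \frac{1}{48039} + 17681\right) + 9 = \frac{849377558}{48039} + 9 = \frac{849809909}{48039}$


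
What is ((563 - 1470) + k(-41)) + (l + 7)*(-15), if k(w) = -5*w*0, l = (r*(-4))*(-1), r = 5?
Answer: -1312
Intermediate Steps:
l = 20 (l = (5*(-4))*(-1) = -20*(-1) = 20)
k(w) = 0
((563 - 1470) + k(-41)) + (l + 7)*(-15) = ((563 - 1470) + 0) + (20 + 7)*(-15) = (-907 + 0) + 27*(-15) = -907 - 405 = -1312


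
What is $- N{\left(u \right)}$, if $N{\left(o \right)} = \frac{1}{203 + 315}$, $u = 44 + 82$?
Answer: $- \frac{1}{518} \approx -0.0019305$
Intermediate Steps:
$u = 126$
$N{\left(o \right)} = \frac{1}{518}$
$- N{\left(u \right)} = \left(-1\right) \frac{1}{518} = - \frac{1}{518}$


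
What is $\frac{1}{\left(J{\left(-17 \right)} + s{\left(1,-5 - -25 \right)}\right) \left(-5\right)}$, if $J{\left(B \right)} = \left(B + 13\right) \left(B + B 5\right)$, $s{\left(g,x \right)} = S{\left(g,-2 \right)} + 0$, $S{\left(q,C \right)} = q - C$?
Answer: $- \frac{1}{2055} \approx -0.00048662$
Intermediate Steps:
$s{\left(g,x \right)} = 2 + g$ ($s{\left(g,x \right)} = \left(g - -2\right) + 0 = \left(g + 2\right) + 0 = \left(2 + g\right) + 0 = 2 + g$)
$J{\left(B \right)} = 6 B \left(13 + B\right)$ ($J{\left(B \right)} = \left(13 + B\right) \left(B + 5 B\right) = \left(13 + B\right) 6 B = 6 B \left(13 + B\right)$)
$\frac{1}{\left(J{\left(-17 \right)} + s{\left(1,-5 - -25 \right)}\right) \left(-5\right)} = \frac{1}{\left(6 \left(-17\right) \left(13 - 17\right) + \left(2 + 1\right)\right) \left(-5\right)} = \frac{1}{\left(6 \left(-17\right) \left(-4\right) + 3\right) \left(-5\right)} = \frac{1}{\left(408 + 3\right) \left(-5\right)} = \frac{1}{411 \left(-5\right)} = \frac{1}{-2055} = - \frac{1}{2055}$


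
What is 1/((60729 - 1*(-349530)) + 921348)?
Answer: 1/1331607 ≈ 7.5097e-7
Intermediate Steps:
1/((60729 - 1*(-349530)) + 921348) = 1/((60729 + 349530) + 921348) = 1/(410259 + 921348) = 1/1331607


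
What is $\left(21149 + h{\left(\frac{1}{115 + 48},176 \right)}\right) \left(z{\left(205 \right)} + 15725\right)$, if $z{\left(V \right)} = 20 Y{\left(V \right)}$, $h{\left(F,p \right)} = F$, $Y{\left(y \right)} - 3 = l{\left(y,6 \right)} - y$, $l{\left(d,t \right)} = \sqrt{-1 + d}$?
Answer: $\frac{40281560280}{163} + \frac{137891520 \sqrt{51}}{163} \approx 2.5317 \cdot 10^{8}$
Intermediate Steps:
$Y{\left(y \right)} = 3 + \sqrt{-1 + y} - y$ ($Y{\left(y \right)} = 3 - \left(y - \sqrt{-1 + y}\right) = 3 + \sqrt{-1 + y} - y$)
$z{\left(V \right)} = 60 - 20 V + 20 \sqrt{-1 + V}$ ($z{\left(V \right)} = 20 \left(3 + \sqrt{-1 + V} - V\right) = 60 - 20 V + 20 \sqrt{-1 + V}$)
$\left(21149 + h{\left(\frac{1}{115 + 48},176 \right)}\right) \left(z{\left(205 \right)} + 15725\right) = \left(21149 + \frac{1}{115 + 48}\right) \left(\left(60 - 4100 + 20 \sqrt{-1 + 205}\right) + 15725\right) = \left(21149 + \frac{1}{163}\right) \left(\left(60 - 4100 + 20 \sqrt{204}\right) + 15725\right) = \left(21149 + \frac{1}{163}\right) \left(\left(60 - 4100 + 20 \cdot 2 \sqrt{51}\right) + 15725\right) = \frac{3447288 \left(\left(60 - 4100 + 40 \sqrt{51}\right) + 15725\right)}{163} = \frac{3447288 \left(\left(-4040 + 40 \sqrt{51}\right) + 15725\right)}{163} = \frac{3447288 \left(11685 + 40 \sqrt{51}\right)}{163} = \frac{40281560280}{163} + \frac{137891520 \sqrt{51}}{163}$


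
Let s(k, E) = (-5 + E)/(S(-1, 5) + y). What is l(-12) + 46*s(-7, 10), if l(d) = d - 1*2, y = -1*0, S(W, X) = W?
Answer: -244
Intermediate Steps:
y = 0
l(d) = -2 + d (l(d) = d - 2 = -2 + d)
s(k, E) = 5 - E (s(k, E) = (-5 + E)/(-1 + 0) = (-5 + E)/(-1) = (-5 + E)*(-1) = 5 - E)
l(-12) + 46*s(-7, 10) = (-2 - 12) + 46*(5 - 1*10) = -14 + 46*(5 - 10) = -14 + 46*(-5) = -14 - 230 = -244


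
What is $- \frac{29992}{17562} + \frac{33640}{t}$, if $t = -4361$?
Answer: $- \frac{360790396}{38293941} \approx -9.4216$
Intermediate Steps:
$- \frac{29992}{17562} + \frac{33640}{t} = - \frac{29992}{17562} + \frac{33640}{-4361} = \left(-29992\right) \frac{1}{17562} + 33640 \left(- \frac{1}{4361}\right) = - \frac{14996}{8781} - \frac{33640}{4361} = - \frac{360790396}{38293941}$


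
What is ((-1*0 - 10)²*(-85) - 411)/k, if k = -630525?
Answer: 1273/90075 ≈ 0.014133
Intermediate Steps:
((-1*0 - 10)²*(-85) - 411)/k = ((-1*0 - 10)²*(-85) - 411)/(-630525) = ((0 - 10)²*(-85) - 411)*(-1/630525) = ((-10)²*(-85) - 411)*(-1/630525) = (100*(-85) - 411)*(-1/630525) = (-8500 - 411)*(-1/630525) = -8911*(-1/630525) = 1273/90075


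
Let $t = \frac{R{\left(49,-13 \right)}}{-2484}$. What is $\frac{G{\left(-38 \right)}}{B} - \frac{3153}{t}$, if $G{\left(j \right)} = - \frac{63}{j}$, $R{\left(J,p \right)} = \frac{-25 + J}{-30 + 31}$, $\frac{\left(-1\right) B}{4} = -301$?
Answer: $\frac{2132928837}{6536} \approx 3.2634 \cdot 10^{5}$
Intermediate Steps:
$B = 1204$ ($B = \left(-4\right) \left(-301\right) = 1204$)
$R{\left(J,p \right)} = -25 + J$ ($R{\left(J,p \right)} = \frac{-25 + J}{1} = \left(-25 + J\right) 1 = -25 + J$)
$t = - \frac{2}{207}$ ($t = \frac{-25 + 49}{-2484} = 24 \left(- \frac{1}{2484}\right) = - \frac{2}{207} \approx -0.0096618$)
$\frac{G{\left(-38 \right)}}{B} - \frac{3153}{t} = \frac{\left(-63\right) \frac{1}{-38}}{1204} - \frac{3153}{- \frac{2}{207}} = \left(-63\right) \left(- \frac{1}{38}\right) \frac{1}{1204} - - \frac{652671}{2} = \frac{63}{38} \cdot \frac{1}{1204} + \frac{652671}{2} = \frac{9}{6536} + \frac{652671}{2} = \frac{2132928837}{6536}$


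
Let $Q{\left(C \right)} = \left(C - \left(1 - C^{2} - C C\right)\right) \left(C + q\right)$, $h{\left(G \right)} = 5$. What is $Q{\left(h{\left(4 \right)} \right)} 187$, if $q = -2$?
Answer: $30294$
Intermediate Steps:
$Q{\left(C \right)} = \left(-2 + C\right) \left(-1 + C + 2 C^{2}\right)$ ($Q{\left(C \right)} = \left(C - \left(1 - C^{2} - C C\right)\right) \left(C - 2\right) = \left(C + \left(\left(C^{2} + C^{2}\right) - 1\right)\right) \left(-2 + C\right) = \left(C + \left(2 C^{2} - 1\right)\right) \left(-2 + C\right) = \left(C + \left(-1 + 2 C^{2}\right)\right) \left(-2 + C\right) = \left(-1 + C + 2 C^{2}\right) \left(-2 + C\right) = \left(-2 + C\right) \left(-1 + C + 2 C^{2}\right)$)
$Q{\left(h{\left(4 \right)} \right)} 187 = \left(2 - 15 - 3 \cdot 5^{2} + 2 \cdot 5^{3}\right) 187 = \left(2 - 15 - 75 + 2 \cdot 125\right) 187 = \left(2 - 15 - 75 + 250\right) 187 = 162 \cdot 187 = 30294$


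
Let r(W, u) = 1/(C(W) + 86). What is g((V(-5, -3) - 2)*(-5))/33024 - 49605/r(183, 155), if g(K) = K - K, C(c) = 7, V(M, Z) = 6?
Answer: -4613265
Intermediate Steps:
g(K) = 0
r(W, u) = 1/93 (r(W, u) = 1/(7 + 86) = 1/93)
g((V(-5, -3) - 2)*(-5))/33024 - 49605/r(183, 155) = 0/33024 - 49605/1/93 = 0*(1/33024) - 49605*93 = 0 - 4613265 = -4613265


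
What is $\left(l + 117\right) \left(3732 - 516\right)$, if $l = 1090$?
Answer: $3881712$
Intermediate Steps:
$\left(l + 117\right) \left(3732 - 516\right) = \left(1090 + 117\right) \left(3732 - 516\right) = 1207 \cdot 3216 = 3881712$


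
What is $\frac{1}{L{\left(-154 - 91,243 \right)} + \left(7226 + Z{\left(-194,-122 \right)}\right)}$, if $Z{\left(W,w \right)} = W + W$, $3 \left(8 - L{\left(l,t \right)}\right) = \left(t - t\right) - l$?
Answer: $\frac{3}{20293} \approx 0.00014783$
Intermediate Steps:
$L{\left(l,t \right)} = 8 + \frac{l}{3}$ ($L{\left(l,t \right)} = 8 - \frac{\left(t - t\right) - l}{3} = 8 - \frac{0 - l}{3} = 8 - \frac{\left(-1\right) l}{3} = 8 + \frac{l}{3}$)
$Z{\left(W,w \right)} = 2 W$
$\frac{1}{L{\left(-154 - 91,243 \right)} + \left(7226 + Z{\left(-194,-122 \right)}\right)} = \frac{1}{\left(8 + \frac{-154 - 91}{3}\right) + \left(7226 + 2 \left(-194\right)\right)} = \frac{1}{\left(8 + \frac{-154 - 91}{3}\right) + \left(7226 - 388\right)} = \frac{1}{\left(8 + \frac{1}{3} \left(-245\right)\right) + 6838} = \frac{1}{\left(8 - \frac{245}{3}\right) + 6838} = \frac{1}{- \frac{221}{3} + 6838} = \frac{1}{\frac{20293}{3}} = \frac{3}{20293}$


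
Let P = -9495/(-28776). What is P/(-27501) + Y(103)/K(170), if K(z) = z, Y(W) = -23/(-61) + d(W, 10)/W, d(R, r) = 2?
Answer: 1057798229/455916344840 ≈ 0.0023202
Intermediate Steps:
P = 3165/9592 (P = -9495*(-1/28776) = 3165/9592 ≈ 0.32996)
Y(W) = 23/61 + 2/W (Y(W) = -23/(-61) + 2/W = -23*(-1/61) + 2/W = 23/61 + 2/W)
P/(-27501) + Y(103)/K(170) = (3165/9592)/(-27501) + (23/61 + 2/103)/170 = (3165/9592)*(-1/27501) + (23/61 + 2*(1/103))*(1/170) = -1055/87929864 + (23/61 + 2/103)*(1/170) = -1055/87929864 + (2491/6283)*(1/170) = -1055/87929864 + 2491/1068110 = 1057798229/455916344840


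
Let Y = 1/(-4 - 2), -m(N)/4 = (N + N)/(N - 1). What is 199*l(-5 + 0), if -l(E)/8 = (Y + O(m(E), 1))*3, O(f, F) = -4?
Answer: 19900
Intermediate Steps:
m(N) = -8*N/(-1 + N) (m(N) = -4*(N + N)/(N - 1) = -4*2*N/(-1 + N) = -8*N/(-1 + N))
Y = -⅙ (Y = 1/(-6) = -⅙ ≈ -0.16667)
l(E) = 100 (l(E) = -8*(-⅙ - 4)*3 = -(-100)*3/3 = -8*(-25/2) = 100)
199*l(-5 + 0) = 199*100 = 19900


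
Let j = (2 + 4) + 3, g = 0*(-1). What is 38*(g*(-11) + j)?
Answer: 342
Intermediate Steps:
g = 0
j = 9 (j = 6 + 3 = 9)
38*(g*(-11) + j) = 38*(0*(-11) + 9) = 38*(0 + 9) = 38*9 = 342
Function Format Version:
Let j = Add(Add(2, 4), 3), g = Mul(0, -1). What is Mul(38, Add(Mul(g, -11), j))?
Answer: 342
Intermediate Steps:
g = 0
j = 9 (j = Add(6, 3) = 9)
Mul(38, Add(Mul(g, -11), j)) = Mul(38, Add(Mul(0, -11), 9)) = Mul(38, Add(0, 9)) = Mul(38, 9) = 342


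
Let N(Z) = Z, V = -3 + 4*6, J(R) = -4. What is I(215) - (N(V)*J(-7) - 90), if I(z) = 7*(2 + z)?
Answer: 1693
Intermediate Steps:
V = 21 (V = -3 + 24 = 21)
I(z) = 14 + 7*z
I(215) - (N(V)*J(-7) - 90) = (14 + 7*215) - (21*(-4) - 90) = (14 + 1505) - (-84 - 90) = 1519 - 1*(-174) = 1519 + 174 = 1693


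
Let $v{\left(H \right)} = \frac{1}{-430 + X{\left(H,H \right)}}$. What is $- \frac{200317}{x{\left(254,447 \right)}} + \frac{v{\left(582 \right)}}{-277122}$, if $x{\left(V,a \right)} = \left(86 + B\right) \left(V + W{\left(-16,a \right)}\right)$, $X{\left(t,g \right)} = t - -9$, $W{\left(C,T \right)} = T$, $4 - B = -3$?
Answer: $- \frac{2979157313569}{969564247302} \approx -3.0727$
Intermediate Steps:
$B = 7$ ($B = 4 - -3 = 4 + 3 = 7$)
$X{\left(t,g \right)} = 9 + t$ ($X{\left(t,g \right)} = t + 9 = 9 + t$)
$x{\left(V,a \right)} = 93 V + 93 a$ ($x{\left(V,a \right)} = \left(86 + 7\right) \left(V + a\right) = 93 \left(V + a\right) = 93 V + 93 a$)
$v{\left(H \right)} = \frac{1}{-421 + H}$ ($v{\left(H \right)} = \frac{1}{-430 + \left(9 + H\right)} = \frac{1}{-421 + H}$)
$- \frac{200317}{x{\left(254,447 \right)}} + \frac{v{\left(582 \right)}}{-277122} = - \frac{200317}{93 \cdot 254 + 93 \cdot 447} + \frac{1}{\left(-421 + 582\right) \left(-277122\right)} = - \frac{200317}{23622 + 41571} + \frac{1}{161} \left(- \frac{1}{277122}\right) = - \frac{200317}{65193} + \frac{1}{161} \left(- \frac{1}{277122}\right) = \left(-200317\right) \frac{1}{65193} - \frac{1}{44616642} = - \frac{200317}{65193} - \frac{1}{44616642} = - \frac{2979157313569}{969564247302}$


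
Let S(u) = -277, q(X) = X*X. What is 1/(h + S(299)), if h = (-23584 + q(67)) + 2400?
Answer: -1/16972 ≈ -5.8921e-5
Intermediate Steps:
q(X) = X**2
h = -16695 (h = (-23584 + 67**2) + 2400 = (-23584 + 4489) + 2400 = -19095 + 2400 = -16695)
1/(h + S(299)) = 1/(-16695 - 277) = 1/(-16972) = -1/16972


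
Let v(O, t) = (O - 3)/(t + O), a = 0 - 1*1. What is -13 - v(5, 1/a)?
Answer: -27/2 ≈ -13.500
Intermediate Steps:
a = -1 (a = 0 - 1 = -1)
v(O, t) = (-3 + O)/(O + t)
-13 - v(5, 1/a) = -13 - (-3 + 5)/(5 + 1/(-1)) = -13 - 2/(5 - 1) = -13 - 2/4 = -13 - 1*½ = -13 - ½ = -27/2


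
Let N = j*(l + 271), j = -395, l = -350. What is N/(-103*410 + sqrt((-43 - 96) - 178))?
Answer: -1317787150/1783373217 - 31205*I*sqrt(317)/1783373217 ≈ -0.73893 - 0.00031154*I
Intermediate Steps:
N = 31205 (N = -395*(-350 + 271) = -395*(-79) = 31205)
N/(-103*410 + sqrt((-43 - 96) - 178)) = 31205/(-103*410 + sqrt((-43 - 96) - 178)) = 31205/(-42230 + sqrt(-139 - 178)) = 31205/(-42230 + sqrt(-317)) = 31205/(-42230 + I*sqrt(317))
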